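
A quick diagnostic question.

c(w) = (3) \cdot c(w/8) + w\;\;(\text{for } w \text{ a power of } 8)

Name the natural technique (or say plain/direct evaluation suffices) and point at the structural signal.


Verdict: the master substitution — the argument contracts 8-fold per step: reindex w exponentially and solve the linear recurrence in the new index.


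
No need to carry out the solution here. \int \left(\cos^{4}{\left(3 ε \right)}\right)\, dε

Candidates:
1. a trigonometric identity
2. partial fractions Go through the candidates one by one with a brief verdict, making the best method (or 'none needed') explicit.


Diagnosis: a trigonometric identity — the exponent on \cos^{4}{\left(3 ε \right)} is even — the power-reduction identity is the standard preprocessing step.
- a trigonometric identity — a fit — the right tool for this form.
- partial fractions — there is no rational-function structure to decompose.


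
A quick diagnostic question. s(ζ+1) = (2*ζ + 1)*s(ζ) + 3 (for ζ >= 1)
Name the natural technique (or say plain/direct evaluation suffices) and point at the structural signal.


Verdict: a summation factor — it is first-order linear but the coefficient 2*ζ + 1 depends on the index, so multiply through by a summation factor to telescope it.


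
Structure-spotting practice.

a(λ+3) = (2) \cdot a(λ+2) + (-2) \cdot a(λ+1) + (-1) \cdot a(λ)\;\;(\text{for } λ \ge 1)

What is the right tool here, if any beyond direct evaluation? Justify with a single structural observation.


Method: the characteristic-root method — try a geometric ansatz r^λ: constant coefficients turn the recurrence into one polynomial equation in r.


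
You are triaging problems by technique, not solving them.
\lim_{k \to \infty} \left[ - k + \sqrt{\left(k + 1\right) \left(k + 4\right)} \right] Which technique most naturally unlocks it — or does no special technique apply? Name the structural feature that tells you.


Verdict: conjugate multiplication — \sqrt{\left(k + 1\right) \left(k + 4\right)} and k both blow up, but their difference is tame once the conjugate rationalizes it.


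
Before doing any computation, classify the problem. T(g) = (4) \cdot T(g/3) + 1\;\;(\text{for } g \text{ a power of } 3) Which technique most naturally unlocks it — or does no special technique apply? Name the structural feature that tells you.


Best approach: the master substitution — the argument contracts 3-fold per step: reindex g exponentially and solve the linear recurrence in the new index.


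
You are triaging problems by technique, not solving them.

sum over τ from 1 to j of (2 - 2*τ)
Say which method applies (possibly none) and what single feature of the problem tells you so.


Best approach: no special technique — with only polynomial terms in τ present, the classical sum-of-powers identities are all you need.


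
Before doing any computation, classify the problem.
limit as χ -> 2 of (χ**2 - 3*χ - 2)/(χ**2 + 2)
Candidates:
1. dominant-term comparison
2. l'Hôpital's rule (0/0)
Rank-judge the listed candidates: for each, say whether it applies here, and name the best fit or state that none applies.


Technique: no special technique — no zero denominators, no indeterminate clash at 2 — substitute and read off the value.
- dominant-term comparison: no dominant power emerges to decide the limit by degree comparison.
- l'Hôpital's rule (0/0): substituting the point produces a determinate value, not a 0 over 0 clash.


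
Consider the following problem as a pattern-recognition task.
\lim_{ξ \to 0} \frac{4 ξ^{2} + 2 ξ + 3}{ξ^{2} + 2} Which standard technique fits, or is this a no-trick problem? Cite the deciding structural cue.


Best approach: no special technique — the function is continuous at 0; evaluation is itself the limit, no machinery required.


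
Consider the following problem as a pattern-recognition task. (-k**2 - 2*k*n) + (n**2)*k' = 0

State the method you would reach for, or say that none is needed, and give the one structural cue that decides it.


Method: the homogeneous substitution — the slope's numerator and denominator share total degree; set v = k/n and the equation drops to separable form. A Bernoulli substitution is a fair alternative on this equation directly; the homogeneous reading takes it as given.


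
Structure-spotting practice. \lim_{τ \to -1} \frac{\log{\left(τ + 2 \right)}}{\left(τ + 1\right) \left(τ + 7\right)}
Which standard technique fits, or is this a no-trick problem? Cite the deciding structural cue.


Method: l'Hôpital's rule (0/0) — the 0/0 form at -1 is the signature situation for l'Hôpital's rule. One could equally expand both pieces locally and compare leading terms; the rule does that in one stroke.


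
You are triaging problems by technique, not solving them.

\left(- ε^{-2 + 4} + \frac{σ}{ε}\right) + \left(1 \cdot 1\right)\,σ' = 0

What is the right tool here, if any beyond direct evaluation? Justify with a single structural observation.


Method: a linear integrating factor — the unknown enters only to the first power against a nonzero forcing term — the integrating-factor template applies directly.


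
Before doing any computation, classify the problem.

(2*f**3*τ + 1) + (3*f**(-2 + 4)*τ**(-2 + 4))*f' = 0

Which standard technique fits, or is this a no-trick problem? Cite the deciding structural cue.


Verdict: the exact-equation method — equality of cross partials is the green light — assemble the potential function term by term.


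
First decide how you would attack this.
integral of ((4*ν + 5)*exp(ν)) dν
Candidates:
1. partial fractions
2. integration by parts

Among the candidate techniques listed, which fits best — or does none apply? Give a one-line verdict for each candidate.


Technique: integration by parts — a polynomial 4*ν + 5 against the kernel exp(ν) is the signature bounded-ladder case for integration by parts.
- partial fractions — there is no rational-function structure to decompose.
- integration by parts — applicable, and directly so.


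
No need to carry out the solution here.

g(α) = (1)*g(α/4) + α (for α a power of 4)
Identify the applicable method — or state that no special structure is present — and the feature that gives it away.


Diagnosis: the master substitution — the argument shrinks by the factor 4, so measure the index on a logarithmic scale and the recursion becomes a shift.


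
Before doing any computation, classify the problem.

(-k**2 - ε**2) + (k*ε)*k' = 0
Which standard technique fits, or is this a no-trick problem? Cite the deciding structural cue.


Technique: the homogeneous substitution — the slope's numerator and denominator have matching total degree, so it depends only on k/ε and the ratio substitution collapses it. A Bernoulli substitution is a fair alternative on this equation directly; the homogeneous reading takes it as given.


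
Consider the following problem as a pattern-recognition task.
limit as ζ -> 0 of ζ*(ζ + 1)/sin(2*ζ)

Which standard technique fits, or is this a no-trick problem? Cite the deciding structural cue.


Method: l'Hôpital's rule (0/0) — numerator and denominator both vanish at 0 — a genuine 0/0 form, which is exactly when l'Hôpital applies. A local series expansion at the point resolves it as well; the rule is the packaged version of that step.


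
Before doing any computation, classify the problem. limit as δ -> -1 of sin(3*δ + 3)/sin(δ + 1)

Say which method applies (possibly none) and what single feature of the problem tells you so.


Best approach: l'Hôpital's rule (0/0) — numerator and denominator both vanish at -1 — a genuine 0/0 form, which is exactly when l'Hôpital applies. A first-order expansion at the point is an equally standard path; the rule packages it.


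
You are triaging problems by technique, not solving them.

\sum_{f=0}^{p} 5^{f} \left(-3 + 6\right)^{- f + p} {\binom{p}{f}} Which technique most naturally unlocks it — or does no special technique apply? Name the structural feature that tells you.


Diagnosis: the binomial theorem — terms weighting {\binom{p}{f}} against matched powers of 5 and (-3 + 6) reassemble into (5 + (-3 + 6))^p by the binomial theorem.


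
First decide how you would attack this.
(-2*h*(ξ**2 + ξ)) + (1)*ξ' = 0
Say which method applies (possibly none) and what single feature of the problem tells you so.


Method: separation of variables — all dependence on the two variables factors apart, the defining separable shape. A Bernoulli rewrite would carry it as the equation stands — separating the variables needs no rearrangement either.


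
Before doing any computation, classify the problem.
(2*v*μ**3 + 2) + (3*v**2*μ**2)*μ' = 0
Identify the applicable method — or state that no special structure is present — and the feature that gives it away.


Technique: the exact-equation method — take the mixed partials of 2*v*μ**3 + 2 and 3*v**2*μ**2: they are equal, which certifies an exact differential.


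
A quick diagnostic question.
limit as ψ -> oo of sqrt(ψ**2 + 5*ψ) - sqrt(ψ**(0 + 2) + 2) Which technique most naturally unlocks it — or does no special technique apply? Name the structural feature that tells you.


Method: conjugate multiplication — turning the difference into a conjugate-rationalized ratio makes the limit readable.


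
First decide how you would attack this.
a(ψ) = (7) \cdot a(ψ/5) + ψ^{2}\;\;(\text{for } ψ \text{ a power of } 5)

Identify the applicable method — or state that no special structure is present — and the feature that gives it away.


Method: the master substitution — treat m = log base 5 of ψ as the new clock: one recursion step advances m by one while ψ scales by 5.


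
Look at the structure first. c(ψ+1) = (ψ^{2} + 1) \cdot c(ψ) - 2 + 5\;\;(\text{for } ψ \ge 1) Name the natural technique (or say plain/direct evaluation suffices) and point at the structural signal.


Technique: a summation factor — normalize by the running product of ψ^{2} + 1: the left side becomes a difference, and differences sum.


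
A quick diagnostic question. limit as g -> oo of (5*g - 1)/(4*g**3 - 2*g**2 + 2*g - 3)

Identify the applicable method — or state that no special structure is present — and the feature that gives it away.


Method: dominant-term comparison — as g grows, only the highest-degree terms matter — compare leading terms and read the limit off. l'Hôpital's at-infinity variant applies to the expression viewed as a single quotient; the leading-term comparison is the direct route.


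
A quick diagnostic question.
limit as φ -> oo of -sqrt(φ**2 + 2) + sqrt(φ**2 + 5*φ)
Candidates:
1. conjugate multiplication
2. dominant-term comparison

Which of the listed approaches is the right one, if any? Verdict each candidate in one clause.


Method: conjugate multiplication — infinity minus infinity with a radical in play — multiply by the conjugate so the divergences of sqrt(φ**2 + 5*φ) and sqrt(φ**2 + 2) annihilate.
- conjugate multiplication — yes — fits the structure here.
- dominant-term comparison — no ranking of term growth rates resolves the limit here.


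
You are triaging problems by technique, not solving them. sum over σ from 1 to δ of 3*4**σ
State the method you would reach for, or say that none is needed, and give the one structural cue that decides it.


Technique: the geometric series formula — consecutive terms stand in a fixed index-free ratio — the geometric sum formula closes it.


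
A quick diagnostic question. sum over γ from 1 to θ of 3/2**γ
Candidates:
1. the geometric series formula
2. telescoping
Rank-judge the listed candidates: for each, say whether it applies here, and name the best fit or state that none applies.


Method: the geometric series formula — consecutive terms stand in a fixed index-free ratio — the geometric sum formula closes it.
- the geometric series formula — yes, a natural case for it.
- telescoping: computed from the summand as displayed, the partial sums build up without the pairwise collapse telescoping exploits.


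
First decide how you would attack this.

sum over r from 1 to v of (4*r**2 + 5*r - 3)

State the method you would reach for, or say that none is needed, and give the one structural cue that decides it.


Method: no special technique — no ratio, no shift structure, no binomial pattern: sum the constant-multiple powers of r with known formulas.


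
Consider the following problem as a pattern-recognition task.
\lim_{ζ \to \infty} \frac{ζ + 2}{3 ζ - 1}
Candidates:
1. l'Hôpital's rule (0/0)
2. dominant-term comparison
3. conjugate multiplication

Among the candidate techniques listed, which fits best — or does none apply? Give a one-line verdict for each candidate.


Method: dominant-term comparison — at large ζ only the top-degree terms survive; compare the leading terms and the limit falls out.
- l'Hôpital's rule (0/0): as a single quotient the expression runs to ∞/∞ at the limit point — an at-infinity form of the rule would apply, though the leading-growth comparison is the direct reading.
- dominant-term comparison: yes — fits the structure here.
- conjugate multiplication — there is no infinity-minus-infinity radical difference to rationalize.


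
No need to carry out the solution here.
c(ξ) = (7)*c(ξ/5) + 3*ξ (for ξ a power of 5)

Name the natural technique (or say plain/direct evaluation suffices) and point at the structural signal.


Verdict: the master substitution — the argument shrinks by the factor 5, so measure the index on a logarithmic scale and the recursion becomes a shift.


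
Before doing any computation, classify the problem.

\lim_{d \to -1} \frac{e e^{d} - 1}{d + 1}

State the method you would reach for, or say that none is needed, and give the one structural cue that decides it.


Diagnosis: l'Hôpital's rule (0/0) — numerator and denominator both vanish at -1 — a genuine 0/0 form, which is exactly when l'Hôpital applies. Known elementary limits would finish this too — the rule just bypasses the case analysis.


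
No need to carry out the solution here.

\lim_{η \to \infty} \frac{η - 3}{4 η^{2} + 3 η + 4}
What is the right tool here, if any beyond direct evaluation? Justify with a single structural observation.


Technique: dominant-term comparison — as η grows, only the highest-degree terms matter — compare leading terms and read the limit off. l'Hôpital's at-infinity variant applies to the expression viewed as a single quotient; the leading-term comparison is the direct route.


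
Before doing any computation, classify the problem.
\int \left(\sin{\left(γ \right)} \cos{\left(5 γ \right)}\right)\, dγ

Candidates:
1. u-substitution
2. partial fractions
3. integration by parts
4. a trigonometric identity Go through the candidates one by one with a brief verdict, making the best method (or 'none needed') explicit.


Technique: a trigonometric identity — mixed-frequency products such as \sin{\left(γ \right)} \cos{\left(5 γ \right)} are designed for the product-to-sum formula.
- u-substitution: no subexpression of the integrand serves as a whole-integral substitution inner — individual terms may offer their own, but none carries its derivative as a factor of the full integrand; a working change of variable would have to be constructed from outside the expression.
- partial fractions: the expression is not a ratio of polynomials that decomposes further.
- integration by parts: not the fit here: there is no polynomial factor to ladder down — parts can still close the trigonometric product by recursion, though the identity rewrite is the direct route.
- a trigonometric identity: applies; the problem has the shape this method handles.


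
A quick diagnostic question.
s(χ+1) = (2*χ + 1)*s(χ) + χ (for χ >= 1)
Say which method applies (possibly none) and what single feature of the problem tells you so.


Technique: a summation factor — one-term recursion with variable weight 2*χ + 1 is solved by product normalization, not by root-finding.


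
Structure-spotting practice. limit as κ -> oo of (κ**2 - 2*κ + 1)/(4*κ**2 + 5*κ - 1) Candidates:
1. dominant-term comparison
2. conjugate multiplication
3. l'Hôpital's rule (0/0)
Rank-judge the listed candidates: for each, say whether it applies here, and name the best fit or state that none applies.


Technique: dominant-term comparison — divide by the highest power of κ present: lower-order terms vanish and the dominant ratio remains.
- dominant-term comparison: yes — fits the structure here.
- conjugate multiplication: there is no infinity-minus-infinity radical difference to rationalize.
- l'Hôpital's rule (0/0): viewed as a single quotient this runs to ∞/∞, not the 0/0 clash this candidate addresses; an at-infinity variant of the rule would resolve it, but comparing leading growth reads the answer without differentiating.


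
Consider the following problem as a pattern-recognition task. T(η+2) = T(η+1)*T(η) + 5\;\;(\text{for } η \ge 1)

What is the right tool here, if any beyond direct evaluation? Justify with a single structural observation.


Diagnosis: no special technique — once the recursion is nonlinear, characteristic roots, master substitutions, and summation factors are all off the table.


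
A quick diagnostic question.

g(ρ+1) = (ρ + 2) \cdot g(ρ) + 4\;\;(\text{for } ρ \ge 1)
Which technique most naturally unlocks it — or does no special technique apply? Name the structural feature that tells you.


Best approach: a summation factor — with the index-dependent coefficient ρ + 2, dividing by the cumulative product turns the left side into a pure difference.


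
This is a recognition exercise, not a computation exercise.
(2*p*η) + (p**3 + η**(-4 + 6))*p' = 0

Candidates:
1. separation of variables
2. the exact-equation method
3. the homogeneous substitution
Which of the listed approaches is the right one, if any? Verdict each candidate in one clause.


Technique: the exact-equation method — equality of cross partials is the green light — assemble the potential function term by term.
- separation of variables — no algebra isolates the independent variable on one side and the unknown on the other.
- the exact-equation method — yes — fits the structure here.
- the homogeneous substitution: the ratio of the variables does not determine the slope.


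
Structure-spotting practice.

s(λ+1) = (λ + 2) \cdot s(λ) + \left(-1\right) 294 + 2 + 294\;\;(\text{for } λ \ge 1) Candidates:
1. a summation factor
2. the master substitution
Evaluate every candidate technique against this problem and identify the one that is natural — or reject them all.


Method: a summation factor — one step of memory with a weight λ + 2 that changes as the index grows — the summation-factor construction is built for this.
- a summation factor: yes — fits the structure here.
- the master substitution — there is no divide-the-index recursive argument.


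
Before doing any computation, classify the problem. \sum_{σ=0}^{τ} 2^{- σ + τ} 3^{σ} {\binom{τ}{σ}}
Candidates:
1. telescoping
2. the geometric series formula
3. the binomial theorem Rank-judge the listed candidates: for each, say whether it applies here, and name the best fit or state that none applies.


Diagnosis: the binomial theorem — the summand is term σ of a binomial expansion in 3 and 2; the whole sum is a single power.
- telescoping: the terms as presented offer no neighboring cancellation — a telescoping rewrite may exist, but the displayed structure does not hand one over.
- the geometric series formula: consecutive terms are not related by a fixed multiplier.
- the binomial theorem — applicable, and directly so.


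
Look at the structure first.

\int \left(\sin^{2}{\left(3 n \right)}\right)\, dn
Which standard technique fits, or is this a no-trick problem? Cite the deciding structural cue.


Diagnosis: a trigonometric identity — apply power reduction to \sin^{2}{\left(3 n \right)}; each application halves the trigonometric degree.


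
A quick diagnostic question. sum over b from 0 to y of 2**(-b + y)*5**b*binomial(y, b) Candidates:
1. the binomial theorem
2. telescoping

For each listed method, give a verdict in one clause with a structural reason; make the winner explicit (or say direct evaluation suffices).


Diagnosis: the binomial theorem — the summand is term b of a binomial expansion in 5 and 2; the whole sum is a single power.
- the binomial theorem — a fit — the right tool for this form.
- telescoping: neither a shifted-difference shape nor integer-spaced poles are present.


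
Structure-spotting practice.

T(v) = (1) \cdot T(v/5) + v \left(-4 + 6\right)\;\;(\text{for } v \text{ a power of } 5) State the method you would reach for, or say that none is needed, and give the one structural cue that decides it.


Technique: the master substitution — the argument shrinks by the factor 5, so measure the index on a logarithmic scale and the recursion becomes a shift.


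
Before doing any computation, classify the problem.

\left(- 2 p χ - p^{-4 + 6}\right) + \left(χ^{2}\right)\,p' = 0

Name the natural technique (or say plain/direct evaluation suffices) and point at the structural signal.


Method: the homogeneous substitution — solved for the derivative, the right side is unchanged under scaling χ and p together — it depends only on the ratio p/χ, so substitute a single ratio variable. Rearranged, this also fits the Bernoulli template directly; the homogeneous substitution reads the structure without the rearrangement.


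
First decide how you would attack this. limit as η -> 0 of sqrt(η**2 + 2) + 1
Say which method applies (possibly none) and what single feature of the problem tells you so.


Best approach: no special technique — nothing blocks direct substitution at 0: plug in and finish.


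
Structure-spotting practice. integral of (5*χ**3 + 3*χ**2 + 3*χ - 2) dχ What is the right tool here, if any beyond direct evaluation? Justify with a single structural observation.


Best approach: no special technique — scan for structure and find none: constant multiples of powers of χ, integrate directly.


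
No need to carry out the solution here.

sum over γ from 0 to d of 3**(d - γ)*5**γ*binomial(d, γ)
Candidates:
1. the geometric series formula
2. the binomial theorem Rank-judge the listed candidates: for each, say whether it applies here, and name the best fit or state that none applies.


Best approach: the binomial theorem — binomial coefficients against complementary powers of 5 and 3: recognize the binomial expansion and resum.
- the geometric series formula — no single multiplier carries one term to the next throughout the sum.
- the binomial theorem — yes — fits the structure here.


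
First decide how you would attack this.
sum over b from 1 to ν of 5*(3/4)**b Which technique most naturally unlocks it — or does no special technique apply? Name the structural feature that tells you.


Diagnosis: the geometric series formula — the ratio of consecutive terms is the constant 3/4, independent of the index — a geometric sum.


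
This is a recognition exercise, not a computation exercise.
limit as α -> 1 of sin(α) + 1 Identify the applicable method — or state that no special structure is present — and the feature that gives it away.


Diagnosis: no special technique — no zero denominators, no indeterminate clash at 1 — substitute and read off the value.


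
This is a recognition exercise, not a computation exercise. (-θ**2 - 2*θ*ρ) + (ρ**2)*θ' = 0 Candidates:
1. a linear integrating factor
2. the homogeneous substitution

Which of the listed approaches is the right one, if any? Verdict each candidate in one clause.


Method: the homogeneous substitution — the slope is degree-zero homogeneous: the ratio substitution v = θ/ρ collapses it. A Bernoulli substitution is a fair alternative on this equation directly; the homogeneous reading takes it as given.
- a linear integrating factor: a nonlinear term in the unknown puts this outside the integrating-factor template.
- the homogeneous substitution — yes, a natural case for it.


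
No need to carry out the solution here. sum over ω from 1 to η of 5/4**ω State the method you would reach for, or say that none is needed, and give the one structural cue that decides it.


Verdict: the geometric series formula — consecutive terms stand in a fixed index-free ratio — the geometric sum formula closes it.


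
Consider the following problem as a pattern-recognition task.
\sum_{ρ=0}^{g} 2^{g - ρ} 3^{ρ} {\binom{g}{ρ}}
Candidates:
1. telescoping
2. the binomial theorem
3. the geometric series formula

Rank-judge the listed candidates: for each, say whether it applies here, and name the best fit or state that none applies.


Technique: the binomial theorem — the binomial coefficients weight matched powers of 3 and 2, which is exactly the expansion of a binomial power.
- telescoping: writing out consecutive terms as given produces no pairwise cancellation.
- the binomial theorem: yes — fits the structure here.
- the geometric series formula: there is no constant term-to-term ratio.


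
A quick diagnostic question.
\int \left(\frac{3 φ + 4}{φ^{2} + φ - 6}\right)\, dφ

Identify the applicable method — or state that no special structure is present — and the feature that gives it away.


Best approach: partial fractions — the integrand is a proper rational function and its denominator φ^{2} + φ - 6 factors into distinct pieces, so it splits into simple fractions.


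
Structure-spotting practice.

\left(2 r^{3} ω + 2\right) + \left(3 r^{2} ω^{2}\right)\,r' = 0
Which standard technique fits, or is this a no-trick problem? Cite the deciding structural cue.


Method: the exact-equation method — d/dr of 2 r^{3} ω + 2 equals d/dω of 3 r^{2} ω^{2}: the form is a total differential of one potential — integrate it exactly.


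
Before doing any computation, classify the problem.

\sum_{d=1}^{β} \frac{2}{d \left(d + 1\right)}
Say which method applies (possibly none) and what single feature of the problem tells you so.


Technique: telescoping — poles of \frac{2}{d \left(d + 1\right)} differ by an integer, the telltale of a telescoping partial-fraction sum.


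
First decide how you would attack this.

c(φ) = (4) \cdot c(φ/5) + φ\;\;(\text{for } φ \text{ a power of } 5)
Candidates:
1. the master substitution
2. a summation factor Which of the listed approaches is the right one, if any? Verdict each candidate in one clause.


Verdict: the master substitution — treat m = log base 5 of φ as the new clock: one recursion step advances m by one while φ scales by 5.
- the master substitution — yes, a natural case for it.
- a summation factor: a divided-index call is outside the fixed-shift first-order family a summation factor normalizes.


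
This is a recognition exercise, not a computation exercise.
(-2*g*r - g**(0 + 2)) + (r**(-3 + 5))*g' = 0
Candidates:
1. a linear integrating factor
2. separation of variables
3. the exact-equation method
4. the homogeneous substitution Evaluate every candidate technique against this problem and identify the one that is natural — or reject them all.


Verdict: the homogeneous substitution — solved for the derivative, the right side is unchanged under scaling r and g together — it depends only on the ratio g/r, so substitute a single ratio variable. A Bernoulli rewrite works here as the equation stands — the homogeneous substitution is the more immediate reading.
- a linear integrating factor: the unknown enters nonlinearly (through a power, a denominator, or a transcendental function), which the linear integrating-factor recipe cannot absorb as-is — any repair would come from a preliminary substitution, not the factor.
- separation of variables: no algebra isolates the independent variable on one side and the unknown on the other.
- the exact-equation method — the mixed-partials test fails on this split — it is not an exact differential as presented.
- the homogeneous substitution — applies; the problem has the shape this method handles.


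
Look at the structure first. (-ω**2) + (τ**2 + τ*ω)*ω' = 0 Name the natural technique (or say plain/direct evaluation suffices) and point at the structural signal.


Verdict: the homogeneous substitution — the slope's numerator and denominator have matching total degree, so it depends only on ω/τ and the ratio substitution collapses it. With the right rearrangement (exchanging the roles of the variables where needed), this also fits a Bernoulli template; the homogeneous substitution reads the structure directly.


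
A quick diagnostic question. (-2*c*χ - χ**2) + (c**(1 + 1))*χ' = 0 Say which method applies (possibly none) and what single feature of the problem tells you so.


Diagnosis: the homogeneous substitution — solved for the derivative, the right side is unchanged under scaling c and χ together — it depends only on the ratio χ/c, so substitute a single ratio variable. This doubles as a Bernoulli equation in the unknown as written; the homogeneous route needs no setup at all.


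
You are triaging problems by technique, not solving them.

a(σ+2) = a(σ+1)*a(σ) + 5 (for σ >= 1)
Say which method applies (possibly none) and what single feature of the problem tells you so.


Technique: no special technique — the sequence value feeds back through itself nonlinearly — linear superposition fails, and every superposition-based closed form fails with it.


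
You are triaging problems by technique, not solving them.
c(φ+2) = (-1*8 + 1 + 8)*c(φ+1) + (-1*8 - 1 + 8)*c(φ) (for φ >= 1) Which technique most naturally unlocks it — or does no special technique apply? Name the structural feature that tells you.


Method: the characteristic-root method — try a geometric ansatz r^φ: constant coefficients turn the recurrence into one polynomial equation in r.


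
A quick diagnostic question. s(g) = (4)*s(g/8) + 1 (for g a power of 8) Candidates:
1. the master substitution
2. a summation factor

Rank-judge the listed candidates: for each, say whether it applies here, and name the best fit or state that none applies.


Method: the master substitution — divide-the-index recursion (g/8 inside the call) straightens out once the index is rewritten as 8^m.
- the master substitution — yes, a natural case for it.
- a summation factor — the recursion divides its index rather than shifting it — there is no previous-term chain for a summation factor to telescope.


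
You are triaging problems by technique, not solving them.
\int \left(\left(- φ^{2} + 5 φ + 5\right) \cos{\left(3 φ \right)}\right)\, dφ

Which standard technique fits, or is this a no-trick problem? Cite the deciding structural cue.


Method: integration by parts — a polynomial - φ^{2} + 5 φ + 5 against the kernel \cos{\left(3 φ \right)} is the signature bounded-ladder case for integration by parts.


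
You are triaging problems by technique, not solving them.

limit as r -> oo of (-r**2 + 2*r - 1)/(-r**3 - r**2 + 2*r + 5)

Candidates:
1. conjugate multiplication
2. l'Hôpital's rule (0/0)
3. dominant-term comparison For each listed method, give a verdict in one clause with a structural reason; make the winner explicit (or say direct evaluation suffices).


Diagnosis: dominant-term comparison — at large r only the top-degree terms survive; compare the leading terms and the limit falls out.
- conjugate multiplication: there is no infinity-minus-infinity radical difference to rationalize.
- l'Hôpital's rule (0/0) — no 0/0 form appears: written as one quotient, top and bottom both grow without bound, and the ratio is decided by their leading terms.
- dominant-term comparison — applicable, and directly so.


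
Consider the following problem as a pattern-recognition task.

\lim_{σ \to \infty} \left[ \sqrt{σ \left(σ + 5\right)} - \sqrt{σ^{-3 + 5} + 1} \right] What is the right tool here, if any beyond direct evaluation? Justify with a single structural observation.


Best approach: conjugate multiplication — infinity minus infinity with a radical in play — multiply by the conjugate so the divergences of \sqrt{σ \left(σ + 5\right)} and \sqrt{σ^{-3 + 5} + 1} annihilate.


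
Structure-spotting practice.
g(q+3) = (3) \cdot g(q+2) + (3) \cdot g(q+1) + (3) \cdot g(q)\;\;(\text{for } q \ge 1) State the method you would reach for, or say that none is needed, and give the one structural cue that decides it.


Verdict: the characteristic-root method — fixed numeric weights on consecutive terms and no forcing term added: the root method in its home territory.


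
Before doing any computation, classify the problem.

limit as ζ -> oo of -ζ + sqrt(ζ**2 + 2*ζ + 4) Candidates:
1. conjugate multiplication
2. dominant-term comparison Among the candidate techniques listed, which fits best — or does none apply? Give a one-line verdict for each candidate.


Verdict: conjugate multiplication — an infinity-minus-infinity difference with a surviving radical — multiply by the conjugate to cancel the divergence.
- conjugate multiplication: a fit — the right tool for this form.
- dominant-term comparison: leading-power comparison does not apply to this form.


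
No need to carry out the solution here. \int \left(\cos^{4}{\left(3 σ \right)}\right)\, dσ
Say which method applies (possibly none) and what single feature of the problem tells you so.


Best approach: a trigonometric identity — \cos^{4}{\left(3 σ \right)} is an even power — the power-reduction identity rewrites it into first-degree cosines.


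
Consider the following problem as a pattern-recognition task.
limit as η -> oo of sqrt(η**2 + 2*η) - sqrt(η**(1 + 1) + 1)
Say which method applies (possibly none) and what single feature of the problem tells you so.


Technique: conjugate multiplication — an infinity-minus-infinity difference with a surviving radical — multiply by the conjugate to cancel the divergence.


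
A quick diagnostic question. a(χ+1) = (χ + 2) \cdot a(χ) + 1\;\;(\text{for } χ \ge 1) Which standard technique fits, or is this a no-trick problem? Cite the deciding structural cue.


Technique: a summation factor — one step of memory with a weight χ + 2 that changes as the index grows — the summation-factor construction is built for this.


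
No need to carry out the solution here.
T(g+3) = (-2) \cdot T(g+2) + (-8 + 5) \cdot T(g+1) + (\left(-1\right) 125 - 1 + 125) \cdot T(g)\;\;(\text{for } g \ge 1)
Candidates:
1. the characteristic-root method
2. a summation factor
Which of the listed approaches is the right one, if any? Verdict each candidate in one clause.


Technique: the characteristic-root method — this is the constant-coefficient homogeneous case — the whole solution in g reduces to a polynomial's roots.
- the characteristic-root method: yes — fits the structure here.
- a summation factor: the recurrence reaches back more than one step, outside the first-order family a summation factor normalizes.


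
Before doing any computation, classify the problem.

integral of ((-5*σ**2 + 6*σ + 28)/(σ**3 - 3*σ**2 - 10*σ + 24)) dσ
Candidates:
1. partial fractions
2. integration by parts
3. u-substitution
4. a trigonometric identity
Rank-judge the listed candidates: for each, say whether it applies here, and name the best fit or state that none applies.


Best approach: partial fractions — with σ**3 - 3*σ**2 - 10*σ + 24 factorable and the degree on top strictly smaller, simple-fraction decomposition is immediate.
- partial fractions — yes, a natural case for it.
- integration by parts — the nonconstant-polynomial-times-standard-kernel pattern (an exp, sine, cosine, or logarithm partner) is absent.
- u-substitution: no subexpression of the integrand serves as a whole-integral substitution inner — individual terms may offer their own, but none carries its derivative as a factor of the full integrand; a working change of variable would have to be constructed from outside the expression.
- a trigonometric identity — with no trigonometric functions present, identity rewriting has no target.


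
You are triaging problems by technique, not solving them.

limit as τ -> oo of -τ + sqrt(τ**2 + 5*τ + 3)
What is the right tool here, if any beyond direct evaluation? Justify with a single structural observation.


Best approach: conjugate multiplication — two divergent pieces with a minus sign between them and a radical in the mix: rationalize sqrt(τ**2 + 5*τ + 3) - τ before any limit law applies.


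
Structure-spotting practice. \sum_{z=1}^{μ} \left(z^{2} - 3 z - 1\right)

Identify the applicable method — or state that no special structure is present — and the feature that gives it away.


Technique: no special technique — the sum is polynomial through and through; closed forms for each power of z finish it directly.


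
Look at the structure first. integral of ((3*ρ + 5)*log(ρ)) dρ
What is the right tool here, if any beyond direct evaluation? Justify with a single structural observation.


Diagnosis: integration by parts — the logarithm log(ρ) has no power-rule antiderivative to read off directly, but its derivative is algebraic — so differentiate log(ρ) and integrate the polynomial factor 3*ρ + 5.


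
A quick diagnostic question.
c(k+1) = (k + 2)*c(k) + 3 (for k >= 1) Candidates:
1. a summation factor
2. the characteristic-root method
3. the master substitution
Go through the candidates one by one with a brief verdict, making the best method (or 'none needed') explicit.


Diagnosis: a summation factor — first-order, linear, moving coefficient k + 2: the discrete analogue of an integrating factor handles it.
- a summation factor: a fit — the right tool for this form.
- the characteristic-root method — the coefficients change with the index, which the root method cannot absorb.
- the master substitution — the recursion steps by a constant offset, so exponential reindexing is pointless.


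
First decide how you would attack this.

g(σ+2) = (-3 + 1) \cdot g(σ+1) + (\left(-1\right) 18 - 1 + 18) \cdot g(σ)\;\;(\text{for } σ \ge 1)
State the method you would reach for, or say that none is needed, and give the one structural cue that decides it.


Best approach: the characteristic-root method — try a geometric ansatz r^σ: constant coefficients turn the recurrence into one polynomial equation in r.


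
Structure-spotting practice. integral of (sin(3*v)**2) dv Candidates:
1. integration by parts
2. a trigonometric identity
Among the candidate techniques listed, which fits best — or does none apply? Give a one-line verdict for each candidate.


Diagnosis: a trigonometric identity — the even trigonometric power sin(3*v)**2 reduces by a double-angle identity before any integration is attempted.
- integration by parts — not the natural route: no polynomial-kernel product appears — a recursive parts reduction of the trigonometric product exists, but the identity rewrite is direct.
- a trigonometric identity — applies; the problem has the shape this method handles.


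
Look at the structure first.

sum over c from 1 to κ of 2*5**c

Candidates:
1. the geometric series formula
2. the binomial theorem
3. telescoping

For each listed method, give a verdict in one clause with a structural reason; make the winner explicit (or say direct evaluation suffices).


Method: the geometric series formula — each summand is the previous one scaled by 5; that constant multiplier is itself the geometric structure.
- the geometric series formula — a fit — the right tool for this form.
- the binomial theorem: the terms do not reassemble into a binomial power.
- telescoping — the summand is not presented as a shifted difference — a telescoping rewrite may exist, but the displayed structure does not offer one.
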